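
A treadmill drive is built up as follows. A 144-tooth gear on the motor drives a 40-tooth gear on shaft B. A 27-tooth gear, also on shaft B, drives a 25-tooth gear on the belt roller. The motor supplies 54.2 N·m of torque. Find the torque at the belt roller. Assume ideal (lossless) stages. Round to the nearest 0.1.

After the gear mesh (40/144): 54.2 × 0.27778 = 15.056 N·m
After the gear mesh (25/27): 15.056 × 0.92593 = 13.94 N·m

13.9 N·m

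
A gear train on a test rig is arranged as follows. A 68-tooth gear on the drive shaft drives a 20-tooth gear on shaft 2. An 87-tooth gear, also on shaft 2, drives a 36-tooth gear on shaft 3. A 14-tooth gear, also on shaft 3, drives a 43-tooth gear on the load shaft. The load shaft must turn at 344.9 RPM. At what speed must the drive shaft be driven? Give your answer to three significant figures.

Overall ratio R = 0.29412 × 0.41379 × 3.0714 = 0.3738.
Required input speed = output speed × R = 344.9 × 0.3738 = 128.93 RPM.

129 RPM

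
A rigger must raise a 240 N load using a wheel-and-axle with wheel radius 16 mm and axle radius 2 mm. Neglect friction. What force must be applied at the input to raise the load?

30 N

Wheel-and-axle MA = R/r = 16/2 = 8.
Effort = load / MA = 240 / 8 = 30 N.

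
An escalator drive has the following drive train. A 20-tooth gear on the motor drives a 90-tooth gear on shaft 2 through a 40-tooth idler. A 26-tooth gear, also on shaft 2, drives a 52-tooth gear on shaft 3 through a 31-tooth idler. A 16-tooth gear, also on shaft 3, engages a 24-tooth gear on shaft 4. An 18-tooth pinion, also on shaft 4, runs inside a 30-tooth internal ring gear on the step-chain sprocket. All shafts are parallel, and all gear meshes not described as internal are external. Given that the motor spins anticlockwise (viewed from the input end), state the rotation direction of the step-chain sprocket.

clockwise

the motor → shaft 2: driver → idler → driven is 2 external meshes, 2 reversals → CCW.
shaft 2 → shaft 3: driver → idler → driven is 2 external meshes, 2 reversals → CCW.
shaft 3 → shaft 4: external mesh, 1 reversal → CW.
shaft 4 → the step-chain sprocket: internal mesh, same direction → CW.
5 reversals in total — an odd number — so the step-chain sprocket turns opposite to the motor.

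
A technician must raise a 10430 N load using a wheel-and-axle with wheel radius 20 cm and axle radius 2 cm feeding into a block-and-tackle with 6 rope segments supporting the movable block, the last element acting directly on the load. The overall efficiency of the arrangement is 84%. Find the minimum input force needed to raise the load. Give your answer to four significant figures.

206.9 N

Wheel-and-axle MA = R/r = 20/2 = 10.
Block-and-tackle MA = number of supporting rope parts = 6.
Combined ideal MA = 10 × 6 = 60.
Actual MA = 60 × 0.84 = 50.4.
Effort = load / actual MA = 10430 / 50.4 = 206.94 N.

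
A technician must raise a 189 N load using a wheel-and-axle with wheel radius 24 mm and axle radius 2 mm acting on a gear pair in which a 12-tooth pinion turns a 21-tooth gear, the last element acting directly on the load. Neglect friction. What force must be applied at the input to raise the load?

Wheel-and-axle MA = R/r = 24/2 = 12.
Gear pair MA = 21/12 = 1.75.
Combined ideal MA = 12 × 1.75 = 21.
Effort = load / MA = 189 / 21 = 9 N.

9 N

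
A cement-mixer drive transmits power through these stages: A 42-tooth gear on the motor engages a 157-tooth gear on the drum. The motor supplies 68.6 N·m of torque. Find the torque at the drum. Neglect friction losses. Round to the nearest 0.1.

256.4 N·m

Gear mesh: ratio = 157/42 = 3.7381; torque at the drum = 68.6 × 3.7381 = 256.43 N·m.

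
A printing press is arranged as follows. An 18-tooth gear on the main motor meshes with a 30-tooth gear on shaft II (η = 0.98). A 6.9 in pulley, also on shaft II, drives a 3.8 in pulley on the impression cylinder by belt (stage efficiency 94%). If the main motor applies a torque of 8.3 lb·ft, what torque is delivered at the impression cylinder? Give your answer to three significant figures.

After the gear mesh (30/18): 8.3 × 1.6667 × 0.98 = 13.557 lb·ft
After the belt (3.8/6.9): 13.557 × 0.55072 × 0.94 = 7.018 lb·ft

7.02 lb·ft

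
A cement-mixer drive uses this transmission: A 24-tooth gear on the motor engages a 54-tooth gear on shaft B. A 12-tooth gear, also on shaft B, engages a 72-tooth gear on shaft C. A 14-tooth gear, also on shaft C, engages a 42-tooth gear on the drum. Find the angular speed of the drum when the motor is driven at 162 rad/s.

4 rad/s

the motor → shaft B (gear mesh, 54/24): 162 ÷ 2.25 = 72 rad/s
shaft B → shaft C (gear mesh, 72/12): 72 ÷ 6 = 12 rad/s
shaft C → the drum (gear mesh, 42/14): 12 ÷ 3 = 4 rad/s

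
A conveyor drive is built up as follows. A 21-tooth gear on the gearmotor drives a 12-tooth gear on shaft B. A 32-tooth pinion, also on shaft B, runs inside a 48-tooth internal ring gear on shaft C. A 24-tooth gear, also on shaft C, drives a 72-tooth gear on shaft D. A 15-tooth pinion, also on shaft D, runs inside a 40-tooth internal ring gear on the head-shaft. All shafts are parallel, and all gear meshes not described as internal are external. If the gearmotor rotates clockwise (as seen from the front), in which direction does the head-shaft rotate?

clockwise

the gearmotor → shaft B: external mesh, 1 reversal → CCW.
shaft B → shaft C: internal mesh, same direction → CCW.
shaft C → shaft D: external mesh, 1 reversal → CW.
shaft D → the head-shaft: internal mesh, same direction → CW.
2 reversals in total — an even number — so the head-shaft turns the same way as the gearmotor.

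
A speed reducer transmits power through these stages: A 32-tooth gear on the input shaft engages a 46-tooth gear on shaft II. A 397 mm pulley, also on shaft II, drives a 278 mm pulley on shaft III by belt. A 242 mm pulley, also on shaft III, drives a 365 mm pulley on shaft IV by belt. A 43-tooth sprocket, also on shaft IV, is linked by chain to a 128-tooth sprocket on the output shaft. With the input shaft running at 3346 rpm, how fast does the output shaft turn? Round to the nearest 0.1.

Gear mesh: ratio = 46/32 = 1.4375, so shaft II turns at 3346 / 1.4375 = 2327.7 rpm.
Belt: ratio = 278/397 = 0.70025, so shaft III turns at 2327.7 / 0.70025 = 3324 rpm.
Belt: ratio = 365/242 = 1.5083, so shaft IV turns at 3324 / 1.5083 = 2203.9 rpm.
Chain: ratio = 128/43 = 2.9767, so the output shaft turns at 2203.9 / 2.9767 = 740.36 rpm.

740.4 rpm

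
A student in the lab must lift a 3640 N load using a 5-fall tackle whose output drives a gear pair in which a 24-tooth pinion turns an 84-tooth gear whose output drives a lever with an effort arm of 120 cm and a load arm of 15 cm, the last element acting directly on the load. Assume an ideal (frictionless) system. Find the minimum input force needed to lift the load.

Block-and-tackle MA = number of supporting rope parts = 5.
Gear pair MA = 84/24 = 3.5.
Lever MA = effort arm / load arm = 120/15 = 8.
Combined ideal MA = 5 × 3.5 × 8 = 140.
Effort = load / MA = 3640 / 140 = 26 N.

26 N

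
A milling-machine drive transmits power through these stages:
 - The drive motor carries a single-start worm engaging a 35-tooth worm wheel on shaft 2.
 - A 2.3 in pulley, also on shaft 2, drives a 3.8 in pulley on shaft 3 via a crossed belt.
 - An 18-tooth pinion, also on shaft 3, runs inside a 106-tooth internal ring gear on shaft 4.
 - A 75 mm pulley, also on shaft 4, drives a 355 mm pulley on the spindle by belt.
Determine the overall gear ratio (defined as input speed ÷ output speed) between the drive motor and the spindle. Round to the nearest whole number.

Each stage contributes driven/driver: worm 35/1 = 35, belt 3.8/2.3 = 1.6522, internal gear 106/18 = 5.8889, belt 355/75 = 4.7333.
Overall: 35 × 1.6522 × 5.8889 × 4.7333 = 1611.8.

1612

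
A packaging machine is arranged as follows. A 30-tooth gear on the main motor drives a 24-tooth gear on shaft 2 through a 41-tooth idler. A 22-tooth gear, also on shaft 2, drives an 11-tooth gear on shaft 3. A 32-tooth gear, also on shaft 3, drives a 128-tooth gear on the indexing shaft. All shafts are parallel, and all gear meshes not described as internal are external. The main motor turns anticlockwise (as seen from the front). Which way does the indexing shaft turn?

anticlockwise

the main motor → shaft 2: driver → idler → driven is 2 external meshes, 2 reversals → CCW.
shaft 2 → shaft 3: external mesh, 1 reversal → CW.
shaft 3 → the indexing shaft: external mesh, 1 reversal → CCW.
4 reversals in total — an even number — so the indexing shaft turns the same way as the main motor.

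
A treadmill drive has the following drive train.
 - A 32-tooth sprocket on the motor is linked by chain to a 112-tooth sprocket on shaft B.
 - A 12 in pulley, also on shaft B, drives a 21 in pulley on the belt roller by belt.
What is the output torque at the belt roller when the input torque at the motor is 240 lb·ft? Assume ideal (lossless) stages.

Chain: ratio = 112/32 = 3.5; torque at shaft B = 240 × 3.5 = 840 lb·ft.
Belt: ratio = 21/12 = 1.75; torque at the belt roller = 840 × 1.75 = 1470 lb·ft.

1470 lb·ft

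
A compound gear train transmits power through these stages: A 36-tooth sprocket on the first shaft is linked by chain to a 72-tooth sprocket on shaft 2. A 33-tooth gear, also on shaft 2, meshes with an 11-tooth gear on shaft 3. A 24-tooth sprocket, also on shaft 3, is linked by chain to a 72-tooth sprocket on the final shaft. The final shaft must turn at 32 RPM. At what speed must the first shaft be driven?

64 RPM

Overall ratio R = 2 × 0.33333 × 3 = 2.
Required input speed = output speed × R = 32 × 2 = 64 RPM.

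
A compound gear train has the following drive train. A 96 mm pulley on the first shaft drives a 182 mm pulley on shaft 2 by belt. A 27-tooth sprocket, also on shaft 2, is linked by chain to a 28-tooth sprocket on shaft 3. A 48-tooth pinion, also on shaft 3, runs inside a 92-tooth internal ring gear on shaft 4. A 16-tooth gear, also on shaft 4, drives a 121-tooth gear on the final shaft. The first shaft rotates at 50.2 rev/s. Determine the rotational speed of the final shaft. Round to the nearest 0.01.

Belt: ratio = 182/96 = 1.8958, so shaft 2 turns at 50.2 / 1.8958 = 26.479 rev/s.
Chain: ratio = 28/27 = 1.037, so shaft 3 turns at 26.479 / 1.037 = 25.533 rev/s.
Internal gear: ratio = 92/48 = 1.9167, so shaft 4 turns at 25.533 / 1.9167 = 13.322 rev/s.
Gear mesh: ratio = 121/16 = 7.5625, so the final shaft turns at 13.322 / 7.5625 = 1.7616 rev/s.

1.76 rev/s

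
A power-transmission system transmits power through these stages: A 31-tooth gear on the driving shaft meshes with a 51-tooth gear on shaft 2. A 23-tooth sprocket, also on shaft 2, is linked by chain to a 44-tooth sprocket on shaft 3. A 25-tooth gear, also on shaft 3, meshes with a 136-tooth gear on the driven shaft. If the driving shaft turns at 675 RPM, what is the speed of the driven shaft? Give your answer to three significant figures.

39.4 RPM

the driving shaft → shaft 2 (gear mesh, 51/31): 675 ÷ 1.6452 = 410.29 RPM
shaft 2 → shaft 3 (chain, 44/23): 410.29 ÷ 1.913 = 214.47 RPM
shaft 3 → the driven shaft (gear mesh, 136/25): 214.47 ÷ 5.44 = 39.425 RPM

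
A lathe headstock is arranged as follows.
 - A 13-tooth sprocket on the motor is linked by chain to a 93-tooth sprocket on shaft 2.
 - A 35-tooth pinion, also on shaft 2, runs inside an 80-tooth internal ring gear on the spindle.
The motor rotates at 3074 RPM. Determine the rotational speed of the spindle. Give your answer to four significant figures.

Chain: ratio = 93/13 = 7.1538, so shaft 2 turns at 3074 / 7.1538 = 429.7 RPM.
Internal gear: ratio = 80/35 = 2.2857, so the spindle turns at 429.7 / 2.2857 = 187.99 RPM.

188.0 RPM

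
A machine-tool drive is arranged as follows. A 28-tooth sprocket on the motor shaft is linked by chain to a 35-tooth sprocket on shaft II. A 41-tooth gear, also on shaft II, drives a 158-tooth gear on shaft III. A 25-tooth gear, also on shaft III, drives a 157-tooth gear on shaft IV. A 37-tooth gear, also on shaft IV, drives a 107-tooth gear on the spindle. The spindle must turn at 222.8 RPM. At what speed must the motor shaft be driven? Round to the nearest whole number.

Overall ratio R = 1.25 × 3.8537 × 6.28 × 2.8919 = 87.483.
Required input speed = output speed × R = 222.8 × 87.483 = 19491 RPM.

19491 RPM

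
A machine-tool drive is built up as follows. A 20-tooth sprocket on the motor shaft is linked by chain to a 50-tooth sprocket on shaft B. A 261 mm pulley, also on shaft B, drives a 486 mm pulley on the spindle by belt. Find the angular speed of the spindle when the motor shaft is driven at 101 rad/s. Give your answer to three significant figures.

the motor shaft → shaft B (chain, 50/20): 101 ÷ 2.5 = 40.4 rad/s
shaft B → the spindle (belt, 486/261): 40.4 ÷ 1.8621 = 21.696 rad/s

21.7 rad/s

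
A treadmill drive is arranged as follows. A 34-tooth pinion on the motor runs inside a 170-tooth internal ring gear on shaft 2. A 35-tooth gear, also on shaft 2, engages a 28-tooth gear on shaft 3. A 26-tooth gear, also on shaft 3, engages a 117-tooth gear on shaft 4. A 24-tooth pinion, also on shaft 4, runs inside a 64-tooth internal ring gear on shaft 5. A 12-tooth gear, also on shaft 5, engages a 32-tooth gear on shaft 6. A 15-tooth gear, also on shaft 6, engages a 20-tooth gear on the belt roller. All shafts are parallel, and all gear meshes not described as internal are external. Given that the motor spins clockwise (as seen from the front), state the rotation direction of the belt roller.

the motor → shaft 2: internal mesh, same direction → CW.
shaft 2 → shaft 3: external mesh, 1 reversal → CCW.
shaft 3 → shaft 4: external mesh, 1 reversal → CW.
shaft 4 → shaft 5: internal mesh, same direction → CW.
shaft 5 → shaft 6: external mesh, 1 reversal → CCW.
shaft 6 → the belt roller: external mesh, 1 reversal → CW.
4 reversals in total — an even number — so the belt roller turns the same way as the motor.

clockwise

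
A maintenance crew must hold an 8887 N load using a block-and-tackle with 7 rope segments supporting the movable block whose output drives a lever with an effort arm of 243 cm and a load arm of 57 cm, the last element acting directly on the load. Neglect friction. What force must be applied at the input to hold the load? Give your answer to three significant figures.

Block-and-tackle MA = number of supporting rope parts = 7.
Lever MA = effort arm / load arm = 243/57 = 4.2632.
Combined ideal MA = 7 × 4.2632 = 29.842.
Effort = load / MA = 8887 / 29.842 = 297.8 N.

298 N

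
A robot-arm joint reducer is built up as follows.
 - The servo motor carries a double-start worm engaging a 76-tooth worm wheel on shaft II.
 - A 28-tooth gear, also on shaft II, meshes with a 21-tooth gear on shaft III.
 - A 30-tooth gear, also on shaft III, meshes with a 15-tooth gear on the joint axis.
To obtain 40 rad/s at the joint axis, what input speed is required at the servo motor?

Overall ratio R = 38 × 0.75 × 0.5 = 14.25.
Required input speed = output speed × R = 40 × 14.25 = 570 rad/s.

570 rad/s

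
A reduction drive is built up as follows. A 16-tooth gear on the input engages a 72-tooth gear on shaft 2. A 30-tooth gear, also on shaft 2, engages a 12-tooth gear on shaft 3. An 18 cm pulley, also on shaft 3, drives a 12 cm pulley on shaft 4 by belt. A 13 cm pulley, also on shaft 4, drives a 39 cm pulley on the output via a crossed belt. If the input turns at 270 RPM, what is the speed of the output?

gear mesh 72/16 = 4.5 → 270/4.5 = 60 RPM
gear mesh 12/30 = 0.4 → 60/0.4 = 150 RPM
belt 12/18 = 0.66667 → 150/0.66667 = 225 RPM
belt 39/13 = 3 → 225/3 = 75 RPM

75 RPM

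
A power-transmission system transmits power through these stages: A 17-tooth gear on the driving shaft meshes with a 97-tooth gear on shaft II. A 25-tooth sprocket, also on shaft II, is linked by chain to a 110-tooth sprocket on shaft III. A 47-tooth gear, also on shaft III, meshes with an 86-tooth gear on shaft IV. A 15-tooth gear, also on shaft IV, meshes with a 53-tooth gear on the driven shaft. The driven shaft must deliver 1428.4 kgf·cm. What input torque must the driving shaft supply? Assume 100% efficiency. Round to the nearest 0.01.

Overall ratio R = 5.7059 × 4.4 × 1.8298 × 3.5333 = 162.32.
Input torque = output torque / R = 1428.4 / 162.32 = 8.8001 kgf·cm.

8.80 kgf·cm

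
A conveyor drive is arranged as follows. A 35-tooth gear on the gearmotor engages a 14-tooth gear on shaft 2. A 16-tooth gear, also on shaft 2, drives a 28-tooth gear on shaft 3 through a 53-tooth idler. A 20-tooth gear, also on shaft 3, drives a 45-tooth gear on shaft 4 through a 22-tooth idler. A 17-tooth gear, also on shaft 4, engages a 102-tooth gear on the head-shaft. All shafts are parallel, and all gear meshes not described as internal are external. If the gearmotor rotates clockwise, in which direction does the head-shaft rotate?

clockwise

the gearmotor → shaft 2: external mesh, 1 reversal → CCW.
shaft 2 → shaft 3: driver → idler → driven is 2 external meshes, 2 reversals → CCW.
shaft 3 → shaft 4: driver → idler → driven is 2 external meshes, 2 reversals → CCW.
shaft 4 → the head-shaft: external mesh, 1 reversal → CW.
6 reversals in total — an even number — so the head-shaft turns the same way as the gearmotor.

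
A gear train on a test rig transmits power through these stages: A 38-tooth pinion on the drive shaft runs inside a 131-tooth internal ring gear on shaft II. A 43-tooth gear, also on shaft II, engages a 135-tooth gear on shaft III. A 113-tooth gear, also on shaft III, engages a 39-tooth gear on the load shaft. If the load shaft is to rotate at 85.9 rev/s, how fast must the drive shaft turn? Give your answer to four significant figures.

320.9 rev/s

Overall ratio R = 3.4474 × 3.1395 × 0.34513 = 3.7354.
Required input speed = output speed × R = 85.9 × 3.7354 = 320.87 rev/s.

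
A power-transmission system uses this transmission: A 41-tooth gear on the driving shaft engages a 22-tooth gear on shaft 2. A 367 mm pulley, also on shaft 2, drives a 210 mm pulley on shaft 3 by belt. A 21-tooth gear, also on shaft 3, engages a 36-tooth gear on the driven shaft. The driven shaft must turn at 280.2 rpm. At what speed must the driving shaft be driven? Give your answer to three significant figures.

Overall ratio R = 0.53659 × 0.57221 × 1.7143 = 0.52635.
Required input speed = output speed × R = 280.2 × 0.52635 = 147.48 rpm.

147 rpm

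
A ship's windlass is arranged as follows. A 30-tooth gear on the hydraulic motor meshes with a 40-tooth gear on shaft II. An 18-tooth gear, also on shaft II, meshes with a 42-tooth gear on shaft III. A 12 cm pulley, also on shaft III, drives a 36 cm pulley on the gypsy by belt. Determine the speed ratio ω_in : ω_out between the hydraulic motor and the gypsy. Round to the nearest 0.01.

9.33

Each stage contributes driven/driver: gear mesh 40/30 = 1.3333, gear mesh 42/18 = 2.3333, belt 36/12 = 3.
Overall: 1.3333 × 2.3333 × 3 = 9.3333.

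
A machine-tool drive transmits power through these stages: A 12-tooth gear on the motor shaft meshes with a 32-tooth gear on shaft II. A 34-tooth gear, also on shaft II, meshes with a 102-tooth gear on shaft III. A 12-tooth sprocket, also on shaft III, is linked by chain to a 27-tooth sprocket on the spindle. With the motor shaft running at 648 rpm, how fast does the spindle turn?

Gear mesh: ratio = 32/12 = 2.6667, so shaft II turns at 648 / 2.6667 = 243 rpm.
Gear mesh: ratio = 102/34 = 3, so shaft III turns at 243 / 3 = 81 rpm.
Chain: ratio = 27/12 = 2.25, so the spindle turns at 81 / 2.25 = 36 rpm.

36 rpm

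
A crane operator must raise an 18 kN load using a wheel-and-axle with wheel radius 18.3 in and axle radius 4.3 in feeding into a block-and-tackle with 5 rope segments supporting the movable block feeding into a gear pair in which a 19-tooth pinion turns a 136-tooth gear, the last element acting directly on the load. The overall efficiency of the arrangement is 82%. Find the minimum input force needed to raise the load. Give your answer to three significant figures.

Wheel-and-axle MA = R/r = 18.3/4.3 = 4.2558.
Block-and-tackle MA = number of supporting rope parts = 5.
Gear pair MA = 136/19 = 7.1579.
Combined ideal MA = 4.2558 × 5 × 7.1579 = 152.31.
Actual MA = 152.31 × 0.82 = 124.9.
Effort = load / actual MA = 18 / 124.9 = 0.14412 kN.

0.144 kN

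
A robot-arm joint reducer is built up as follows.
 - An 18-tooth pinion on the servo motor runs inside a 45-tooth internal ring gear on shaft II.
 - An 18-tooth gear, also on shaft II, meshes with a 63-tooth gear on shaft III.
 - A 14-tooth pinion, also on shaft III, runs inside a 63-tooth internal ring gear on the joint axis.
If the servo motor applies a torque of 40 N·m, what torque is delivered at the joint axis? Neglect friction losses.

1575 N·m

internal gear 45/18 = 2.5 → τ = 40·2.5 = 100 N·m
gear mesh 63/18 = 3.5 → τ = 100·3.5 = 350 N·m
internal gear 63/14 = 4.5 → τ = 350·4.5 = 1575 N·m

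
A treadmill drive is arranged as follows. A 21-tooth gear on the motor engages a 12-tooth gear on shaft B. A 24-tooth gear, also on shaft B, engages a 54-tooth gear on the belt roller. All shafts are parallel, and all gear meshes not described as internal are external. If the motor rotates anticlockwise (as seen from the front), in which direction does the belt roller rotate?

anticlockwise

the motor → shaft B: external mesh, 1 reversal → CW.
shaft B → the belt roller: external mesh, 1 reversal → CCW.
2 reversals in total — an even number — so the belt roller turns the same way as the motor.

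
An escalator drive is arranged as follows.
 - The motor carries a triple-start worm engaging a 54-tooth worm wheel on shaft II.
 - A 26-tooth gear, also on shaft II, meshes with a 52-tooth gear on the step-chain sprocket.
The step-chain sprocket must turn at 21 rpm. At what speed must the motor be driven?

756 rpm

Overall ratio R = 18 × 2 = 36.
Required input speed = output speed × R = 21 × 36 = 756 rpm.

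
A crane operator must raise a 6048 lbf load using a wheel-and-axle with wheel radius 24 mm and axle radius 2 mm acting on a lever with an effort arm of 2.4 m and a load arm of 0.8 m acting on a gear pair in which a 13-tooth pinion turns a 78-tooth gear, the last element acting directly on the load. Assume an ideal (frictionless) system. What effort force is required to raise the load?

28 lbf

Wheel-and-axle MA = R/r = 24/2 = 12.
Lever MA = effort arm / load arm = 2.4/0.8 = 3.
Gear pair MA = 78/13 = 6.
Combined ideal MA = 12 × 3 × 6 = 216.
Effort = load / MA = 6048 / 216 = 28 lbf.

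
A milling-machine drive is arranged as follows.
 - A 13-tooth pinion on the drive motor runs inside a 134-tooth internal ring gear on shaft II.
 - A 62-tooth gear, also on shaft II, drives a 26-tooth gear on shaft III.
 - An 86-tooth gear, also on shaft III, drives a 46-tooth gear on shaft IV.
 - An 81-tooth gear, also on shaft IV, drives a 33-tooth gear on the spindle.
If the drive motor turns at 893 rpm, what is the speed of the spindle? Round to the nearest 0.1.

948.0 rpm

the drive motor → shaft II (internal gear, 134/13): 893 ÷ 10.308 = 86.634 rpm
shaft II → shaft III (gear mesh, 26/62): 86.634 ÷ 0.41935 = 206.59 rpm
shaft III → shaft IV (gear mesh, 46/86): 206.59 ÷ 0.53488 = 386.23 rpm
shaft IV → the spindle (gear mesh, 33/81): 386.23 ÷ 0.40741 = 948.03 rpm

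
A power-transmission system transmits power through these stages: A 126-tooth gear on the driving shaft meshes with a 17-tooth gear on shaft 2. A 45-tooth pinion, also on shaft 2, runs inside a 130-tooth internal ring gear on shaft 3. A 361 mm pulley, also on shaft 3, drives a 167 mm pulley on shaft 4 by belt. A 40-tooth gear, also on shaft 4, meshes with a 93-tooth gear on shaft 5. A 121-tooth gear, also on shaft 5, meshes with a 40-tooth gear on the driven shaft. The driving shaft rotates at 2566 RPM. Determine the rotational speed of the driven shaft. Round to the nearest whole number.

the driving shaft → shaft 2 (gear mesh, 17/126): 2566 ÷ 0.13492 = 19019 RPM
shaft 2 → shaft 3 (internal gear, 130/45): 19019 ÷ 2.8889 = 6583.4 RPM
shaft 3 → shaft 4 (belt, 167/361): 6583.4 ÷ 0.4626 = 14231 RPM
shaft 4 → shaft 5 (gear mesh, 93/40): 14231 ÷ 2.325 = 6120.9 RPM
shaft 5 → the driven shaft (gear mesh, 40/121): 6120.9 ÷ 0.33058 = 18516 RPM

18516 RPM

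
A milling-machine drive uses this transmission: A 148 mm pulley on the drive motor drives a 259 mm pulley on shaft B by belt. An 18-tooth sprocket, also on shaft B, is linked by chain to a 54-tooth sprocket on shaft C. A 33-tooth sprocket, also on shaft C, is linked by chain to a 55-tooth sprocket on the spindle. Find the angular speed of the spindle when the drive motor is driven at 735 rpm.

84 rpm

the drive motor → shaft B (belt, 259/148): 735 ÷ 1.75 = 420 rpm
shaft B → shaft C (chain, 54/18): 420 ÷ 3 = 140 rpm
shaft C → the spindle (chain, 55/33): 140 ÷ 1.6667 = 84 rpm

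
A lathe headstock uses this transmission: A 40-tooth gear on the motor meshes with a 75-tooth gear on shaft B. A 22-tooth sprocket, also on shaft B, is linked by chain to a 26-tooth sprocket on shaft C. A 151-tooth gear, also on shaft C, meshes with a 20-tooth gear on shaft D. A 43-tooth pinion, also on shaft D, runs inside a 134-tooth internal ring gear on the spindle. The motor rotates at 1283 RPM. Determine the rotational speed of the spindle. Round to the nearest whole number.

1403 RPM

the motor → shaft B (gear mesh, 75/40): 1283 ÷ 1.875 = 684.27 RPM
shaft B → shaft C (chain, 26/22): 684.27 ÷ 1.1818 = 578.99 RPM
shaft C → shaft D (gear mesh, 20/151): 578.99 ÷ 0.13245 = 4371.4 RPM
shaft D → the spindle (internal gear, 134/43): 4371.4 ÷ 3.1163 = 1402.8 RPM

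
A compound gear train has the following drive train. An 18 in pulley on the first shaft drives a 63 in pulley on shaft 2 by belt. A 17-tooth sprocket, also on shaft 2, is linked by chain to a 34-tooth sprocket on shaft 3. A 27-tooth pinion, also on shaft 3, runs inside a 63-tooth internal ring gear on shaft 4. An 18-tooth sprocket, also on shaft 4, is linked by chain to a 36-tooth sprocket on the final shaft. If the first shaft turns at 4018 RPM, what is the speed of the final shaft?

belt 63/18 = 3.5 → 4018/3.5 = 1148 RPM
chain 34/17 = 2 → 1148/2 = 574 RPM
internal gear 63/27 = 2.3333 → 574/2.3333 = 246 RPM
chain 36/18 = 2 → 246/2 = 123 RPM

123 RPM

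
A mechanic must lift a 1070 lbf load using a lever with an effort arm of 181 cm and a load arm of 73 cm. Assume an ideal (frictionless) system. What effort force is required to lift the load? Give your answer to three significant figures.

Lever MA = effort arm / load arm = 181/73 = 2.4795.
Effort = load / MA = 1070 / 2.4795 = 431.55 lbf.

432 lbf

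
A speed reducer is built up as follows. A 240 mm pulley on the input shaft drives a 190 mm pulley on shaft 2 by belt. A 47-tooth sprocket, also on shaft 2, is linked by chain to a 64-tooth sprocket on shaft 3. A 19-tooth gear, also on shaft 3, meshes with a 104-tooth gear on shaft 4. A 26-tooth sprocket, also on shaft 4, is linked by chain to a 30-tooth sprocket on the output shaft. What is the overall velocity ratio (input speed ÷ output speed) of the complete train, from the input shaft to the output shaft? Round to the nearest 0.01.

Each stage contributes driven/driver: belt 190/240 = 0.79167, chain 64/47 = 1.3617, gear mesh 104/19 = 5.4737, chain 30/26 = 1.1538.
Overall: 0.79167 × 1.3617 × 5.4737 × 1.1538 = 6.8085.

6.81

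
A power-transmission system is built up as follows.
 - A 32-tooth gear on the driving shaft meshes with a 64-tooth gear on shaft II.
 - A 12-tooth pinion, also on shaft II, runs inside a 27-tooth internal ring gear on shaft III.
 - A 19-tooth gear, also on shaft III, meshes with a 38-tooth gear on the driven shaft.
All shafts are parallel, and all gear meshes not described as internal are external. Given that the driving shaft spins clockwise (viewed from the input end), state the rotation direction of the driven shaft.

the driving shaft → shaft II: external mesh, 1 reversal → CCW.
shaft II → shaft III: internal mesh, same direction → CCW.
shaft III → the driven shaft: external mesh, 1 reversal → CW.
2 reversals in total — an even number — so the driven shaft turns the same way as the driving shaft.

clockwise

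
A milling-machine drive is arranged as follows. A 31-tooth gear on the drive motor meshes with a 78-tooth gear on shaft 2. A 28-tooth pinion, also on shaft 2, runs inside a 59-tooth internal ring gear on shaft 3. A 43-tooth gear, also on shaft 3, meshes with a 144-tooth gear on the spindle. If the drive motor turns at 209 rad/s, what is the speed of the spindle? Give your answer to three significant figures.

the drive motor → shaft 2 (gear mesh, 78/31): 209 ÷ 2.5161 = 83.064 rad/s
shaft 2 → shaft 3 (internal gear, 59/28): 83.064 ÷ 2.1071 = 39.42 rad/s
shaft 3 → the spindle (gear mesh, 144/43): 39.42 ÷ 3.3488 = 11.771 rad/s

11.8 rad/s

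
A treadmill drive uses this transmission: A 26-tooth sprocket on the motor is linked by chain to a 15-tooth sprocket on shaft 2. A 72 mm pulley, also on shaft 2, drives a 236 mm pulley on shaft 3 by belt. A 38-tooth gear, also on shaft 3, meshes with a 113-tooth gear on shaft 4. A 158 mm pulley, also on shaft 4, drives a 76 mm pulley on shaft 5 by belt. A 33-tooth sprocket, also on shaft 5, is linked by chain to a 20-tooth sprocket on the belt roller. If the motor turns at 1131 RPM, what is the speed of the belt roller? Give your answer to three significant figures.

the motor → shaft 2 (chain, 15/26): 1131 ÷ 0.57692 = 1960.4 RPM
shaft 2 → shaft 3 (belt, 236/72): 1960.4 ÷ 3.2778 = 598.09 RPM
shaft 3 → shaft 4 (gear mesh, 113/38): 598.09 ÷ 2.9737 = 201.13 RPM
shaft 4 → shaft 5 (belt, 76/158): 201.13 ÷ 0.48101 = 418.13 RPM
shaft 5 → the belt roller (chain, 20/33): 418.13 ÷ 0.60606 = 689.92 RPM

690 RPM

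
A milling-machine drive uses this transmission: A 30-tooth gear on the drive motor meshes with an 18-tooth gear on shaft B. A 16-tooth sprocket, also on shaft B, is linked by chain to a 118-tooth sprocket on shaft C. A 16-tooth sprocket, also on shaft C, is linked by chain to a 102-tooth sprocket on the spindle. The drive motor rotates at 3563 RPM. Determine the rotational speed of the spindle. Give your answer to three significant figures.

gear mesh 18/30 = 0.6 → 3563/0.6 = 5938.3 RPM
chain 118/16 = 7.375 → 5938.3/7.375 = 805.2 RPM
chain 102/16 = 6.375 → 805.2/6.375 = 126.31 RPM

126 RPM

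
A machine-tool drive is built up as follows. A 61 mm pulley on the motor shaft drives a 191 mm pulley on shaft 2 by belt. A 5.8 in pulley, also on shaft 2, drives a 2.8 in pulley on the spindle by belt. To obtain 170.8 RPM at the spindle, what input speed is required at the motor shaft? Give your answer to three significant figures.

258 RPM

Overall ratio R = 3.1311 × 0.48276 = 1.5116.
Required input speed = output speed × R = 170.8 × 1.5116 = 258.18 RPM.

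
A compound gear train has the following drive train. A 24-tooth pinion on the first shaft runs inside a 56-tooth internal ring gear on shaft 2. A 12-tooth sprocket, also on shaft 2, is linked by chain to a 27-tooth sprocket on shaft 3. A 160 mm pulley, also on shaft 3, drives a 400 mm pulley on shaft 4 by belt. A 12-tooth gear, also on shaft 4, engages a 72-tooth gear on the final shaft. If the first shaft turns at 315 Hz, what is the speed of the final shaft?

4 Hz

Internal gear: ratio = 56/24 = 2.3333, so shaft 2 turns at 315 / 2.3333 = 135 Hz.
Chain: ratio = 27/12 = 2.25, so shaft 3 turns at 135 / 2.25 = 60 Hz.
Belt: ratio = 400/160 = 2.5, so shaft 4 turns at 60 / 2.5 = 24 Hz.
Gear mesh: ratio = 72/12 = 6, so the final shaft turns at 24 / 6 = 4 Hz.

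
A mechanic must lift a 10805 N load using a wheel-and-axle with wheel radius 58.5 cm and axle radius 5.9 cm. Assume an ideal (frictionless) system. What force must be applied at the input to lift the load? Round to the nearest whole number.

Wheel-and-axle MA = R/r = 58.5/5.9 = 9.9153.
Effort = load / MA = 10805 / 9.9153 = 1089.7 N.

1090 N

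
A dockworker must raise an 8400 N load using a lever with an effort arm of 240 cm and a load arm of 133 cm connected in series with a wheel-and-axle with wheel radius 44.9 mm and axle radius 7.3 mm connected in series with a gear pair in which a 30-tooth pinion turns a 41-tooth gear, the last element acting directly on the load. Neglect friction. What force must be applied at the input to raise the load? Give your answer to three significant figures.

Lever MA = effort arm / load arm = 240/133 = 1.8045.
Wheel-and-axle MA = R/r = 44.9/7.3 = 6.1507.
Gear pair MA = 41/30 = 1.3667.
Combined ideal MA = 1.8045 × 6.1507 × 1.3667 = 15.169.
Effort = load / MA = 8400 / 15.169 = 553.78 N.

554 N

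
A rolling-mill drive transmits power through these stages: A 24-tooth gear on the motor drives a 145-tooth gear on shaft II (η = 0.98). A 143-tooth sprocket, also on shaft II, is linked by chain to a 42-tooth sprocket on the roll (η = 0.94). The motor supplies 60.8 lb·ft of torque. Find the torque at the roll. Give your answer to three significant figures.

99.4 lb·ft

After the gear mesh (145/24): 60.8 × 6.0417 × 0.98 = 359.99 lb·ft
After the chain (42/143): 359.99 × 0.29371 × 0.94 = 99.387 lb·ft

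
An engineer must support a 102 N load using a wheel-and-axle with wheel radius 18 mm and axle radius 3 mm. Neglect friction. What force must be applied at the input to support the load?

17 N

Wheel-and-axle MA = R/r = 18/3 = 6.
Effort = load / MA = 102 / 6 = 17 N.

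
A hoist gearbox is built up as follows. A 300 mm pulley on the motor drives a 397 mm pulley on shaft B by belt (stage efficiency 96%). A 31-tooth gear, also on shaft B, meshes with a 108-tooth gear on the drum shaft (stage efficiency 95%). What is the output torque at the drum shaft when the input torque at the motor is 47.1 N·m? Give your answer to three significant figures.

belt 397/300 = 1.3233 → τ = 47.1·1.3233·0.96 = 59.836 N·m
gear mesh 108/31 = 3.4839 → τ = 59.836·3.4839·0.95 = 198.04 N·m

198 N·m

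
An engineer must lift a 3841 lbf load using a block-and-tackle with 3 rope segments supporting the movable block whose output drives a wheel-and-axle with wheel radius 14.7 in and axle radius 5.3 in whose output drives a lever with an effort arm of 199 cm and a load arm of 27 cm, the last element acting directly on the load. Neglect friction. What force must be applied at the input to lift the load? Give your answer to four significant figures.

62.63 lbf

Block-and-tackle MA = number of supporting rope parts = 3.
Wheel-and-axle MA = R/r = 14.7/5.3 = 2.7736.
Lever MA = effort arm / load arm = 199/27 = 7.3704.
Combined ideal MA = 3 × 2.7736 × 7.3704 = 61.327.
Effort = load / MA = 3841 / 61.327 = 62.631 lbf.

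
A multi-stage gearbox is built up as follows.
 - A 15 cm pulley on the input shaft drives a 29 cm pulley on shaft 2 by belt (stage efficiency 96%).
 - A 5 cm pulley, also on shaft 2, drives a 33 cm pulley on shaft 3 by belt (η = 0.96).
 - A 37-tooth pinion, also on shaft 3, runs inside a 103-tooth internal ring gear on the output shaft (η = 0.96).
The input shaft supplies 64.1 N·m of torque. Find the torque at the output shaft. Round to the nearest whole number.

belt 29/15 = 1.9333 → τ = 64.1·1.9333·0.96 = 118.97 N·m
belt 33/5 = 6.6 → τ = 118.97·6.6·0.96 = 753.79 N·m
internal gear 103/37 = 2.7838 → τ = 753.79·2.7838·0.96 = 2014.5 N·m

2014 N·m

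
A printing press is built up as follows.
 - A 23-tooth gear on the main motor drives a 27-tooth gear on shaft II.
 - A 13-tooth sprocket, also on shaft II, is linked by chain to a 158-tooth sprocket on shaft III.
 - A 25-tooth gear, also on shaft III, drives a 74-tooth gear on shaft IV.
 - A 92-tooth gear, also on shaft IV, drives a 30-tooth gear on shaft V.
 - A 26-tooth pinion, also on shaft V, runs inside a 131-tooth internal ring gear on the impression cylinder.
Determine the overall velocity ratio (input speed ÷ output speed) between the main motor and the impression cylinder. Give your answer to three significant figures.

Each stage contributes driven/driver: gear mesh 27/23 = 1.1739, chain 158/13 = 12.154, gear mesh 74/25 = 2.96, gear mesh 30/92 = 0.32609, internal gear 131/26 = 5.0385.
Overall: 1.1739 × 12.154 × 2.96 × 0.32609 × 5.0385 = 69.386.

69.4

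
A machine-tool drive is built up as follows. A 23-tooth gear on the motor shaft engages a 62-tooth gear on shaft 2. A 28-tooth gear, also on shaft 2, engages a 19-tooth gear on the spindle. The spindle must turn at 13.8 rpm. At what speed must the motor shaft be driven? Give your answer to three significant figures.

Overall ratio R = 2.6957 × 0.67857 = 1.8292.
Required input speed = output speed × R = 13.8 × 1.8292 = 25.243 rpm.

25.2 rpm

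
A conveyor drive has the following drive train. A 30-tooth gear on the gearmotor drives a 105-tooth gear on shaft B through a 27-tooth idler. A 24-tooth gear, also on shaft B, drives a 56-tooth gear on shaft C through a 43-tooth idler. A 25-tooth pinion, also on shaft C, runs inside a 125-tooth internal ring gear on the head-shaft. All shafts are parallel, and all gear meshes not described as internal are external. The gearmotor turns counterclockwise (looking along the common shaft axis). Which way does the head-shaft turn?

the gearmotor → shaft B: driver → idler → driven is 2 external meshes, 2 reversals → CCW.
shaft B → shaft C: driver → idler → driven is 2 external meshes, 2 reversals → CCW.
shaft C → the head-shaft: internal mesh, same direction → CCW.
4 reversals in total — an even number — so the head-shaft turns the same way as the gearmotor.

counterclockwise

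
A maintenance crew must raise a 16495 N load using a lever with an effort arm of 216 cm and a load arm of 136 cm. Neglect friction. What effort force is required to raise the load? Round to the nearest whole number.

Lever MA = effort arm / load arm = 216/136 = 1.5882.
Effort = load / MA = 16495 / 1.5882 = 10386 N.

10386 N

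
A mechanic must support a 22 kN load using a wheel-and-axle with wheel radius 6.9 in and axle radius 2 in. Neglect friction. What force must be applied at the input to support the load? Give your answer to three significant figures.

6.38 kN

Wheel-and-axle MA = R/r = 6.9/2 = 3.45.
Effort = load / MA = 22 / 3.45 = 6.3768 kN.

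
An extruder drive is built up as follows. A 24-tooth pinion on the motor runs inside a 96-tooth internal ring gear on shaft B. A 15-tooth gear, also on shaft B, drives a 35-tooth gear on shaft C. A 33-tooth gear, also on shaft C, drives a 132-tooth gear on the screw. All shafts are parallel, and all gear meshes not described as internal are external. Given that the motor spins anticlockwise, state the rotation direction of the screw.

the motor → shaft B: internal mesh, same direction → CCW.
shaft B → shaft C: external mesh, 1 reversal → CW.
shaft C → the screw: external mesh, 1 reversal → CCW.
2 reversals in total — an even number — so the screw turns the same way as the motor.

anticlockwise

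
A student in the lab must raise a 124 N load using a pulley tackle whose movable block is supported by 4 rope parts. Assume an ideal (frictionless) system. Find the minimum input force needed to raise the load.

31 N

Block-and-tackle MA = number of supporting rope parts = 4.
Effort = load / MA = 124 / 4 = 31 N.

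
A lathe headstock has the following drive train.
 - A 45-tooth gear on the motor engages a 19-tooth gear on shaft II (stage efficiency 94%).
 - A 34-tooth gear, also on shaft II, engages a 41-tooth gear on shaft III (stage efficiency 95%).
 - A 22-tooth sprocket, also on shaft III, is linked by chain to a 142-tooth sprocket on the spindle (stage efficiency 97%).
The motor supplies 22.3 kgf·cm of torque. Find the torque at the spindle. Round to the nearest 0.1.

63.5 kgf·cm

After the gear mesh (19/45): 22.3 × 0.42222 × 0.94 = 8.8506 kgf·cm
After the gear mesh (41/34): 8.8506 × 1.2059 × 0.95 = 10.139 kgf·cm
After the chain (142/22): 10.139 × 6.4545 × 0.97 = 63.48 kgf·cm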